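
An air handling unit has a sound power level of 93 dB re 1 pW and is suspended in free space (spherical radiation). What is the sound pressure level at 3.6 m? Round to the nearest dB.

The power spreads over a sphere of area 4π·r², so L_p = L_w − 10·log₁₀(4π·r²).
4π·r² = 162.9 m², 10·log₁₀ of that is 22.118 dB.
L_p = 93 − 22.118 = 70.88 dB.

71 dB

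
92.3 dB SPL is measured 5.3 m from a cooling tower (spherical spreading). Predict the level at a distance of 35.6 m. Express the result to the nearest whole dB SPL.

Point-source attenuation: ΔL = 20·log₁₀(r₂/r₁) = 20·log₁₀(35.6/5.3) = 16.543 dB.
L₂ = 92.3 − 20·log₁₀(35.6/5.3) = 92.3 − 16.543 = 75.76 dB SPL.

76 dB SPL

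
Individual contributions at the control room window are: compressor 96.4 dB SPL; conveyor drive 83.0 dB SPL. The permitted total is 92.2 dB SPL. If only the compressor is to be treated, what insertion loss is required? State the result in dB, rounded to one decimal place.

4.8 dB

Fixed contribution from the other source: Σ 10^(L/10) = 10^(83.0/10) = 1.995e+08 (83.00 dB SPL).
The limit corresponds to 10^(92.2/10) = 1.660e+09; subtracting the fixed part leaves 1.460e+09 for the compressor, i.e. 91.64 dB SPL.
So the compressor must be reduced from 96.4 to 91.64 dB SPL: IL = 4.76 dB.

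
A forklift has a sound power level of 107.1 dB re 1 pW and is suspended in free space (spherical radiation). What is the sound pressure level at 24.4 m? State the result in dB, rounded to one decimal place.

L_p = L_w − 10·log₁₀(4π·r²) with r = 24.4 m.
4π·r² = 7482 m², 10·log₁₀ of that is 38.740 dB.
L_p = 107.1 − 38.740 = 68.36 dB.

68.4 dB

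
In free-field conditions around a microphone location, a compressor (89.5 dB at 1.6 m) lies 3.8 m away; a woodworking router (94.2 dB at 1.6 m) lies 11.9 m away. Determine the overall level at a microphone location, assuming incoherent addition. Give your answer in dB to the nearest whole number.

Propagate each source to the receiver with L = L_ref − 20·log₁₀(r/r_ref), then add intensities.
compressor: 89.5 − 20·log₁₀(3.8/1.6) = 89.5 − 7.51 = 81.99 dB.
woodworking router: 94.2 − 20·log₁₀(11.9/1.6) = 94.2 − 17.43 = 76.77 dB.
Σ 10^(L/10) = 2.056e+08 → L_total = 10·log₁₀(2.056e+08) = 83.13 dB.

83 dB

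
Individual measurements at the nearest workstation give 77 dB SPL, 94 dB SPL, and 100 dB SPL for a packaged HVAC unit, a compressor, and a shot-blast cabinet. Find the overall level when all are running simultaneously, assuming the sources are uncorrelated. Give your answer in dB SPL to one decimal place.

Incoherent sources combine by intensity addition: L_total = 10·log₁₀(Σ 10^(L_i/10)).
Σ 10^(L/10) = 10^(77/10) + 10^(94/10) + 10^(100/10) = 1.256e+10.
L_total = 10·log₁₀(1.256e+10) = 100.99 dB SPL.

101.0 dB SPL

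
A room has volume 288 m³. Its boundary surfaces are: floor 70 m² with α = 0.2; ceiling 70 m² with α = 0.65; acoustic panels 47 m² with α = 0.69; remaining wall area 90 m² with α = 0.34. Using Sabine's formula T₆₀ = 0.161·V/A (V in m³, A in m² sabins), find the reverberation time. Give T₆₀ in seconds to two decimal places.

0.38 s

A = Σ Sᵢαᵢ = 70·0.2 + 70·0.65 + 47·0.69 + 90·0.34 = 122.53 m².
T₆₀ = 0.161 × 288 / 122.53 = 0.378 s.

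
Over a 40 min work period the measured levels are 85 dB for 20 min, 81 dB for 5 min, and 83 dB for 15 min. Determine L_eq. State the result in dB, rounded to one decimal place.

84.0 dB

Weight each interval's intensity by its duration and average over T = 40 min:
Σ tᵢ·10^(Lᵢ/10) = 20·10^(85/10) + 5·10^(81/10) + 15·10^(83/10) = 9.947e+09.
L_eq = 10·log₁₀(9.947e+09/40) = 83.96 dB.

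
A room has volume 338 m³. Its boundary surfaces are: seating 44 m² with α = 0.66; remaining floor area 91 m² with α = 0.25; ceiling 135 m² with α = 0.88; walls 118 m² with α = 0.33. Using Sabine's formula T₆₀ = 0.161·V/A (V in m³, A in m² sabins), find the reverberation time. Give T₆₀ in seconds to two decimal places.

Summing Sᵢαᵢ: 44·0.66 + 91·0.25 + 135·0.88 + 118·0.33 = 209.53 m².
T₆₀ = 0.161 × 338 / 209.53 = 0.260 s.

0.26 s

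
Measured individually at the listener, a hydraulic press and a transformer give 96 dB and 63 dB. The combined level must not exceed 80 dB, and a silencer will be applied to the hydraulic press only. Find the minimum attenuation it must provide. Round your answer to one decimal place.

16.1 dB

Everything except the hydraulic press sums to 10^(63/10) = 1.995e+06 in linear terms, 63.00 dB.
The limit corresponds to 10^(80/10) = 1.000e+08; subtracting the fixed part leaves 9.800e+07 for the hydraulic press, i.e. 79.91 dB.
Required insertion loss = 96 − 79.91 = 16.09 dB.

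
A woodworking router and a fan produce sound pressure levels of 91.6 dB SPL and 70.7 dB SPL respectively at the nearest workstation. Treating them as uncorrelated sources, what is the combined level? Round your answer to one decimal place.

91.6 dB SPL

Incoherent sources combine by intensity addition: L_total = 10·log₁₀(Σ 10^(L_i/10)).
Σ 10^(L/10) = 10^(91.6/10) + 10^(70.7/10) = 1.457e+09.
L_total = 10·log₁₀(1.457e+09) = 91.64 dB SPL.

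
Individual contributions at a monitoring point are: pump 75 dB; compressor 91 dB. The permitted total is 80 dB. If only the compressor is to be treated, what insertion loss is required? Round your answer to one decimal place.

Fixed contribution from the other source: Σ 10^(L/10) = 10^(75/10) = 3.162e+07 (75.00 dB).
To meet 80 dB overall, the treated compressor may contribute at most 10^(80/10) − 3.162e+07 = 6.838e+07, i.e. 78.35 dB.
Required insertion loss = 91 − 78.35 = 12.65 dB.

12.7 dB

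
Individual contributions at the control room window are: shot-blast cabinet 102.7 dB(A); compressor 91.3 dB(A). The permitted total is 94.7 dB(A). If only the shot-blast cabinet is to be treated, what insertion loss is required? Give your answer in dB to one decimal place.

The untreated sources together contribute 10^(91.3/10) = 1.349e+09, i.e. 91.30 dB(A).
To meet 94.7 dB(A) overall, the treated shot-blast cabinet may contribute at most 10^(94.7/10) − 1.349e+09 = 1.602e+09, i.e. 92.05 dB(A).
Required insertion loss = 102.7 − 92.05 = 10.65 dB.

10.7 dB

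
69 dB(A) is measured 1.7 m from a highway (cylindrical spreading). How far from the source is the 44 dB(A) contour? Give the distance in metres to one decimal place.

537.6 m

Line-source spreading drops the level by 10·log₁₀(r₂/r₁); inverting, r₂/r₁ = 10^(ΔL/10).
r₂ = 1.7·10^((69−44)/10) = 1.7·10^(25.0/10) = 537.59 m.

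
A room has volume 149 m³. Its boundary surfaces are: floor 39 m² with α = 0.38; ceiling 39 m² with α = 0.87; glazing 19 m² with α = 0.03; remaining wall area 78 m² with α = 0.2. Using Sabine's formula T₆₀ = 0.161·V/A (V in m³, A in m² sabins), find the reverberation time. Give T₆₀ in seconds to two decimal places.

Summing Sᵢαᵢ: 39·0.38 + 39·0.87 + 19·0.03 + 78·0.2 = 64.92 m².
T₆₀ = 0.161·V/A = 0.161·149/64.92 = 0.370 s.

0.37 s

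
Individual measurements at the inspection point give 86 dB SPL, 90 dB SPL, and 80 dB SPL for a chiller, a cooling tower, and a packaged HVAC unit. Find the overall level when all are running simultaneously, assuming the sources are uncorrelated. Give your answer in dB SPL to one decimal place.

For uncorrelated sources the intensities add, so convert each level to linear form, sum, and take 10·log₁₀ of the total.
Σ 10^(L/10) = 10^(86/10) + 10^(90/10) + 10^(80/10) = 1.498e+09.
L_total = 10·log₁₀(1.498e+09) = 91.76 dB SPL.

91.8 dB SPL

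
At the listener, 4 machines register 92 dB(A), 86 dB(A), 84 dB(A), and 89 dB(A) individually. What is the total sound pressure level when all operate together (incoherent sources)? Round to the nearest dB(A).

Incoherent sources combine by intensity addition: L_total = 10·log₁₀(Σ 10^(L_i/10)).
Σ 10^(L/10) = 10^(92/10) + 10^(86/10) + 10^(84/10) + 10^(89/10) = 3.029e+09.
L_total = 10·log₁₀(3.029e+09) = 94.81 dB(A).

95 dB(A)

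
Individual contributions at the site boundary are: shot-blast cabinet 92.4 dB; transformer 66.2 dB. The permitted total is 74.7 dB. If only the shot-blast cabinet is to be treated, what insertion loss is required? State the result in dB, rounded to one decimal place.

18.4 dB

Everything except the shot-blast cabinet sums to 10^(66.2/10) = 4.169e+06 in linear terms, 66.20 dB.
To meet 74.7 dB overall, the treated shot-blast cabinet may contribute at most 10^(74.7/10) − 4.169e+06 = 2.534e+07, i.e. 74.04 dB.
Required insertion loss = 92.4 − 74.04 = 18.36 dB.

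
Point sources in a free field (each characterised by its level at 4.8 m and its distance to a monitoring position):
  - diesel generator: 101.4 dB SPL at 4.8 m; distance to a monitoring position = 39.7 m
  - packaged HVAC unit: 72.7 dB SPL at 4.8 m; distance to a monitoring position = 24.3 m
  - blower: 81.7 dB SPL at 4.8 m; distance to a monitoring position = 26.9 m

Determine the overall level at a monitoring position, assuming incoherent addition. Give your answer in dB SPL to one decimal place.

83.2 dB SPL

Propagate each source to the receiver with L = L_ref − 20·log₁₀(r/r_ref), then add intensities.
diesel generator: 101.4 − 20·log₁₀(39.7/4.8) = 101.4 − 18.35 = 83.05 dB SPL.
packaged HVAC unit: 72.7 − 20·log₁₀(24.3/4.8) = 72.7 − 14.09 = 58.61 dB SPL.
blower: 81.7 − 20·log₁₀(26.9/4.8) = 81.7 − 14.97 = 66.73 dB SPL.
Σ 10^(L/10) = 2.072e+08 → L_total = 10·log₁₀(2.072e+08) = 83.16 dB SPL.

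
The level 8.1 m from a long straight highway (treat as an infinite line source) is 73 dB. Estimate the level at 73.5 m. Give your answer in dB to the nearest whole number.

For a line source, L₂ = L₁ − 10·log₁₀(r₂/r₁).
L₂ = 73 − 10·log₁₀(73.5/8.1) = 73 − 9.578 = 63.42 dB.

63 dB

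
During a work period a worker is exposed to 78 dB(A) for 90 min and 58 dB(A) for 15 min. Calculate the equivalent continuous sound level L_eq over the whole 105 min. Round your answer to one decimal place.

77.3 dB(A)

L_eq = 10·log₁₀[(1/T)·Σ tᵢ·10^(Lᵢ/10)] with T = 105 min.
Σ tᵢ·10^(Lᵢ/10) = 90·10^(78/10) + 15·10^(58/10) = 5.688e+09.
L_eq = 10·log₁₀(5.688e+09/105) = 77.34 dB(A).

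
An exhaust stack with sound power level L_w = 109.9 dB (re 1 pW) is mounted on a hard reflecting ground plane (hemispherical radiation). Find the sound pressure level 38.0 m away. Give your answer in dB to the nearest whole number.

The power spreads over a hemisphere of area 2π·r², so L_p = L_w − 10·log₁₀(2π·r²).
2π·r² = 9073 m², 10·log₁₀ of that is 39.577 dB.
L_p = 109.9 − 39.577 = 70.32 dB.

70 dB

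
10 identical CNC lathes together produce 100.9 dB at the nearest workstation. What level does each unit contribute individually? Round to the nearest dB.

10 equal contributions raise the level by 10·log₁₀ 10 = 10.000 dB, so each unit alone gives 100.9 − 10.000.

91 dB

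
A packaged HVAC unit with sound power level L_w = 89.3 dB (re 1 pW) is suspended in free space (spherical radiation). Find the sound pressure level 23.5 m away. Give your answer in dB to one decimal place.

Free-field spherical radiation: L_p = L_w − 10·log₁₀(4π·r²), r = 23.5 m.
4π·r² = 6940 m², 10·log₁₀ of that is 38.413 dB.
L_p = 89.3 − 38.413 = 50.89 dB.

50.9 dB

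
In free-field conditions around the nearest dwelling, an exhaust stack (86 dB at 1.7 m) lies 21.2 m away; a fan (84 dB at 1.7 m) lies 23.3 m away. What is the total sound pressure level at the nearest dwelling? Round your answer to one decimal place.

Apply inverse-square spreading to bring every level to the receiver, then sum 10^(L/10).
exhaust stack: 86 − 20·log₁₀(21.2/1.7) = 86 − 21.92 = 64.08 dB.
fan: 84 − 20·log₁₀(23.3/1.7) = 84 − 22.74 = 61.26 dB.
Σ 10^(L/10) = 3.897e+06 → L_total = 10·log₁₀(3.897e+06) = 65.91 dB.

65.9 dB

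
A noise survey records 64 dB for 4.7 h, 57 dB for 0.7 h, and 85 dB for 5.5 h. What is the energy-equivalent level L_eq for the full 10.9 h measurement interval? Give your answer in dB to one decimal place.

82.1 dB

Weight each interval's intensity by its duration and average over T = 10.9 h:
Σ tᵢ·10^(Lᵢ/10) = 4.7·10^(64/10) + 0.7·10^(57/10) + 5.5·10^(85/10) = 1.751e+09.
L_eq = 10·log₁₀(1.751e+09/10.9) = 82.06 dB.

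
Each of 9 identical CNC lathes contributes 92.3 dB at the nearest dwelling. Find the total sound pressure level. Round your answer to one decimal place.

101.8 dB

L_total = L₁ + 10·log₁₀ N for N identical incoherent sources.
L_total = 92.3 + 10·log₁₀(9) = 92.3 + 9.542 = 101.84 dB.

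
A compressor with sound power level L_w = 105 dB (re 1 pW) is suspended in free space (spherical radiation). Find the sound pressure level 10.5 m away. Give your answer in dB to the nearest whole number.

The power spreads over a sphere of area 4π·r², so L_p = L_w − 10·log₁₀(4π·r²).
4π·r² = 1385 m², 10·log₁₀ of that is 31.416 dB.
L_p = 105 − 31.416 = 73.58 dB.

74 dB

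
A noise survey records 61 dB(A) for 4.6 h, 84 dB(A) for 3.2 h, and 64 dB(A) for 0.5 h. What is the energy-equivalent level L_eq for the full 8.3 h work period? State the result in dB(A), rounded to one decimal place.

Weight each interval's intensity by its duration and average over T = 8.3 h:
Σ tᵢ·10^(Lᵢ/10) = 4.6·10^(61/10) + 3.2·10^(84/10) + 0.5·10^(64/10) = 8.109e+08.
L_eq = 10·log₁₀(8.109e+08/8.3) = 79.90 dB(A).

79.9 dB(A)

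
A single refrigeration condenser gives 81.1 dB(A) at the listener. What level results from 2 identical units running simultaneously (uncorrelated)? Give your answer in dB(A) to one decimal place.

84.1 dB(A)

With 2 equal, uncorrelated contributions the intensity is 2× that of one unit, giving a rise of 10·log₁₀ 2.
L_total = 81.1 + 10·log₁₀(2) = 81.1 + 3.010 = 84.11 dB(A).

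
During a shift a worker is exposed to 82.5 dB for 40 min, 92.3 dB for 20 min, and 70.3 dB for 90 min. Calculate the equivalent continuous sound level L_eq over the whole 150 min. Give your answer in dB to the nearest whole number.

84 dB

L_eq = 10·log₁₀[(1/T)·Σ tᵢ·10^(Lᵢ/10)] with T = 150 min.
Σ tᵢ·10^(Lᵢ/10) = 40·10^(82.5/10) + 20·10^(92.3/10) + 90·10^(70.3/10) = 4.204e+10.
L_eq = 10·log₁₀(4.204e+10/150) = 84.48 dB.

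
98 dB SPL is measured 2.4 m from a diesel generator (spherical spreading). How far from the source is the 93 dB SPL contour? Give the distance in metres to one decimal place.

4.3 m

Point-source spreading drops the level by 20·log₁₀(r₂/r₁); inverting, r₂/r₁ = 10^(ΔL/20).
r₂ = 2.4·10^((98−93)/20) = 2.4·10^(5.0/20) = 4.27 m.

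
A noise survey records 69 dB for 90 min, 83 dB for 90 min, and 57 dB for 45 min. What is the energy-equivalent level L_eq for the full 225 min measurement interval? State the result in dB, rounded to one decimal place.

79.2 dB

Weight each interval's intensity by its duration and average over T = 225 min:
Σ tᵢ·10^(Lᵢ/10) = 90·10^(69/10) + 90·10^(83/10) + 45·10^(57/10) = 1.869e+10.
L_eq = 10·log₁₀(1.869e+10/225) = 79.20 dB.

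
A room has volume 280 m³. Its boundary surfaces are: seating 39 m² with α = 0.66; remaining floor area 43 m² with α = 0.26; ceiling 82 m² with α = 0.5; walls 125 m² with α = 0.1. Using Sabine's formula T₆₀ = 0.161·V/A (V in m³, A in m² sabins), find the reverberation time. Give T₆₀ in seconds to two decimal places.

Total absorption A = 39·0.66 + 43·0.26 + 82·0.5 + 125·0.1 = 90.42 m² sabins.
T₆₀ = 0.161·V/A = 0.161·280/90.42 = 0.499 s.

0.50 s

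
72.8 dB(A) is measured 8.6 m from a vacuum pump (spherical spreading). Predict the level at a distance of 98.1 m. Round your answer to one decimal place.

51.7 dB(A)

For a point source, L₂ = L₁ − 20·log₁₀(r₂/r₁).
L₂ = 72.8 − 20·log₁₀(98.1/8.6) = 72.8 − 21.143 = 51.66 dB(A).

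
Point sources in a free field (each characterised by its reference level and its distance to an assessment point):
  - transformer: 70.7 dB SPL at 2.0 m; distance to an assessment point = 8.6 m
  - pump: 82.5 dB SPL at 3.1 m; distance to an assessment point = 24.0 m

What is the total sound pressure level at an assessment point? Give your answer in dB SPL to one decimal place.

First find each source's level at the receiver (point-source: −20·log₁₀(r/r_ref)), then combine on an intensity basis.
transformer: 70.7 − 20·log₁₀(8.6/2.0) = 70.7 − 12.67 = 58.03 dB SPL.
pump: 82.5 − 20·log₁₀(24.0/3.1) = 82.5 − 17.78 = 64.72 dB SPL.
Σ 10^(L/10) = 3.602e+06 → L_total = 10·log₁₀(3.602e+06) = 65.57 dB SPL.

65.6 dB SPL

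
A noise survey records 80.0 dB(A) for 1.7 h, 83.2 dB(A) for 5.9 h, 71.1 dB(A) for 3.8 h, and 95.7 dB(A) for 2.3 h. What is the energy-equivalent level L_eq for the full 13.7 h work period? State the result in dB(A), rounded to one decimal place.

88.6 dB(A)

The energy average is taken in the linear domain: L_eq = 10·log₁₀[(Σ tᵢ·10^(Lᵢ/10))/T], T = 13.7 h.
Σ tᵢ·10^(Lᵢ/10) = 1.7·10^(80.0/10) + 5.9·10^(83.2/10) + 3.8·10^(71.1/10) + 2.3·10^(95.7/10) = 9.997e+09.
L_eq = 10·log₁₀(9.997e+09/13.7) = 88.63 dB(A).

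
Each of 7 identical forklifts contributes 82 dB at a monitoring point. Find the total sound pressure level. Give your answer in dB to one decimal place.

With 7 equal, uncorrelated contributions the intensity is 7× that of one unit, giving a rise of 10·log₁₀ 7.
L_total = 82 + 10·log₁₀(7) = 82 + 8.451 = 90.45 dB.

90.5 dB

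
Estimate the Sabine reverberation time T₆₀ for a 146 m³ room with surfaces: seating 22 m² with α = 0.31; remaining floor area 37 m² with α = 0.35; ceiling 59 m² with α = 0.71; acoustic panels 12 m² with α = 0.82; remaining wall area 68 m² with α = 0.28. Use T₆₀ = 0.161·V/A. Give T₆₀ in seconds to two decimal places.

0.26 s

Summing Sᵢαᵢ: 22·0.31 + 37·0.35 + 59·0.71 + 12·0.82 + 68·0.28 = 90.54 m².
T₆₀ = 0.161·V/A = 0.161·146/90.54 = 0.260 s.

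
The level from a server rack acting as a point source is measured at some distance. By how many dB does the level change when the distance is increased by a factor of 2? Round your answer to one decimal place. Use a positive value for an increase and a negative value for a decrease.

With spherical spreading the level changes by −20·log₁₀(r₂/r₁).
ΔL = −20·log₁₀(2) = -6.02 dB.

-6.0 dB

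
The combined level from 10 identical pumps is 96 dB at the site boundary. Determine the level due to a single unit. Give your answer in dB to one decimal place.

Dividing the total intensity by 10 lowers the level by 10·log₁₀ 10 = 10.000 dB: L₁ = 96 − 10.000.

86.0 dB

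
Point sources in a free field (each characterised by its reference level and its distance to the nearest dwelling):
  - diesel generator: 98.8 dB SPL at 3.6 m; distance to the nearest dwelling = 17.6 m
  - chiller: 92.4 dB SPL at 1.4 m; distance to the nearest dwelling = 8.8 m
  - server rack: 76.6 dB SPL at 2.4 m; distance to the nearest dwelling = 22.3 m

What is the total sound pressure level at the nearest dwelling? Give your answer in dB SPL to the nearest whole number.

First find each source's level at the receiver (point-source: −20·log₁₀(r/r_ref)), then combine on an intensity basis.
diesel generator: 98.8 − 20·log₁₀(17.6/3.6) = 98.8 − 13.78 = 85.02 dB SPL.
chiller: 92.4 − 20·log₁₀(8.8/1.4) = 92.4 − 15.97 = 76.43 dB SPL.
server rack: 76.6 − 20·log₁₀(22.3/2.4) = 76.6 − 19.36 = 57.24 dB SPL.
Σ 10^(L/10) = 3.619e+08 → L_total = 10·log₁₀(3.619e+08) = 85.59 dB SPL.

86 dB SPL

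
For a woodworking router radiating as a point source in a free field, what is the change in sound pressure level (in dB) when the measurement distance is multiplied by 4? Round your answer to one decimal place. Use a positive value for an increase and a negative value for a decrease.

-12.0 dB

A point source loses 6 dB per doubling of distance; generally ΔL = −20·log₁₀(r₂/r₁).
ΔL = −20·log₁₀(4) = -12.04 dB.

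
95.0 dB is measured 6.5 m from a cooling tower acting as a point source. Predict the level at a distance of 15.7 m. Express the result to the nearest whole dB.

87 dB

Point-source attenuation: ΔL = 20·log₁₀(r₂/r₁) = 20·log₁₀(15.7/6.5) = 7.660 dB.
L₂ = 95.0 − 20·log₁₀(15.7/6.5) = 95.0 − 7.660 = 87.34 dB.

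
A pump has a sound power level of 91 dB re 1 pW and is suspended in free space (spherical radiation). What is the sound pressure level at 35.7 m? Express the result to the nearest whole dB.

Free-field spherical radiation: L_p = L_w − 10·log₁₀(4π·r²), r = 35.7 m.
4π·r² = 1.602e+04 m², 10·log₁₀ of that is 42.045 dB.
L_p = 91 − 42.045 = 48.95 dB.

49 dB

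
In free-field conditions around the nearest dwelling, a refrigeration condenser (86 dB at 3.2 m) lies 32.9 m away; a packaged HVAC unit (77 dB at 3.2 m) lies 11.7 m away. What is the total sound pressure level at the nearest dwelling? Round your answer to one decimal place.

68.8 dB

Propagate each source to the receiver with L = L_ref − 20·log₁₀(r/r_ref), then add intensities.
refrigeration condenser: 86 − 20·log₁₀(32.9/3.2) = 86 − 20.24 = 65.76 dB.
packaged HVAC unit: 77 − 20·log₁₀(11.7/3.2) = 77 − 11.26 = 65.74 dB.
Σ 10^(L/10) = 7.515e+06 → L_total = 10·log₁₀(7.515e+06) = 68.76 dB.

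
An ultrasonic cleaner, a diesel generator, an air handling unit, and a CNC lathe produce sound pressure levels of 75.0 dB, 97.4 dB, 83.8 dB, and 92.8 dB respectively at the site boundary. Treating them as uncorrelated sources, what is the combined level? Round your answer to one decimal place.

98.8 dB

Incoherent sources combine by intensity addition: L_total = 10·log₁₀(Σ 10^(L_i/10)).
Σ 10^(L/10) = 10^(75.0/10) + 10^(97.4/10) + 10^(83.8/10) + 10^(92.8/10) = 7.672e+09.
L_total = 10·log₁₀(7.672e+09) = 98.85 dB.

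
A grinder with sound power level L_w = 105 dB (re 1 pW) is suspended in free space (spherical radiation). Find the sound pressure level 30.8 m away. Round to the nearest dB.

64 dB

Free-field spherical radiation: L_p = L_w − 10·log₁₀(4π·r²), r = 30.8 m.
4π·r² = 1.192e+04 m², 10·log₁₀ of that is 40.763 dB.
L_p = 105 − 40.763 = 64.24 dB.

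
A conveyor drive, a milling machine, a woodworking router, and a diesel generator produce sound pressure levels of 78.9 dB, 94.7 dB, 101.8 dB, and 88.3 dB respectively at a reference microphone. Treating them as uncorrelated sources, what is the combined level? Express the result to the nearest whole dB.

Incoherent sources combine by intensity addition: L_total = 10·log₁₀(Σ 10^(L_i/10)).
Σ 10^(L/10) = 10^(78.9/10) + 10^(94.7/10) + 10^(101.8/10) + 10^(88.3/10) = 1.884e+10.
L_total = 10·log₁₀(1.884e+10) = 102.75 dB.

103 dB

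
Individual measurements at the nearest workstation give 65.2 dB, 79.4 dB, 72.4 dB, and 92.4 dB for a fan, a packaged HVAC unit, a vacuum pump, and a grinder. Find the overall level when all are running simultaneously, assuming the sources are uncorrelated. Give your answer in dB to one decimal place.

Incoherent sources combine by intensity addition: L_total = 10·log₁₀(Σ 10^(L_i/10)).
Σ 10^(L/10) = 10^(65.2/10) + 10^(79.4/10) + 10^(72.4/10) + 10^(92.4/10) = 1.846e+09.
L_total = 10·log₁₀(1.846e+09) = 92.66 dB.

92.7 dB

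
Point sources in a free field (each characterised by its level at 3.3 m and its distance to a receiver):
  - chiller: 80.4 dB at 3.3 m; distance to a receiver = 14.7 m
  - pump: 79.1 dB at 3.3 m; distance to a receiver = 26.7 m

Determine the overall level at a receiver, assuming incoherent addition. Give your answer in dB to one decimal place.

68.3 dB

Apply inverse-square spreading to bring every level to the receiver, then sum 10^(L/10).
chiller: 80.4 − 20·log₁₀(14.7/3.3) = 80.4 − 12.98 = 67.42 dB.
pump: 79.1 − 20·log₁₀(26.7/3.3) = 79.1 − 18.16 = 60.94 dB.
Σ 10^(L/10) = 6.767e+06 → L_total = 10·log₁₀(6.767e+06) = 68.30 dB.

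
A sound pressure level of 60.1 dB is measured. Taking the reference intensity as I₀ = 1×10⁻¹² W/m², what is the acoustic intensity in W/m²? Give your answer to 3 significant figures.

1.02e-06 W/m²

I = I₀·10^(L/10) = 10⁻¹² × 10^(60.1/10) = 10^(-5.990).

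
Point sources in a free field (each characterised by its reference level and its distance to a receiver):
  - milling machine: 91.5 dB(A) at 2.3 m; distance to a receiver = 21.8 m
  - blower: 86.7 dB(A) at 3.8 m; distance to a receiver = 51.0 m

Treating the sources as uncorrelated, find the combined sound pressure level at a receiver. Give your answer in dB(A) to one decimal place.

72.6 dB(A)

Apply inverse-square spreading to bring every level to the receiver, then sum 10^(L/10).
milling machine: 91.5 − 20·log₁₀(21.8/2.3) = 91.5 − 19.53 = 71.97 dB(A).
blower: 86.7 − 20·log₁₀(51.0/3.8) = 86.7 − 22.56 = 64.14 dB(A).
Σ 10^(L/10) = 1.832e+07 → L_total = 10·log₁₀(1.832e+07) = 72.63 dB(A).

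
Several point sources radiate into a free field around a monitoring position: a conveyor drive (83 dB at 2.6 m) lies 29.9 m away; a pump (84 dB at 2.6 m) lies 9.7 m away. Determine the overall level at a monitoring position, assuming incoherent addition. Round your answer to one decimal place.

Propagate each source to the receiver with L = L_ref − 20·log₁₀(r/r_ref), then add intensities.
conveyor drive: 83 − 20·log₁₀(29.9/2.6) = 83 − 21.21 = 61.79 dB.
pump: 84 − 20·log₁₀(9.7/2.6) = 84 − 11.44 = 72.56 dB.
Σ 10^(L/10) = 1.956e+07 → L_total = 10·log₁₀(1.956e+07) = 72.91 dB.

72.9 dB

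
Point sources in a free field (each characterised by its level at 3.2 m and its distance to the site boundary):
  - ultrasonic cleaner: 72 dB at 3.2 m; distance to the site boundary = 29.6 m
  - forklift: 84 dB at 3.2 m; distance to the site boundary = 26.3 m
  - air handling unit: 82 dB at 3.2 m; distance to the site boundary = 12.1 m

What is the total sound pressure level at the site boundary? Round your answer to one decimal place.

Propagate each source to the receiver with L = L_ref − 20·log₁₀(r/r_ref), then add intensities.
ultrasonic cleaner: 72 − 20·log₁₀(29.6/3.2) = 72 − 19.32 = 52.68 dB.
forklift: 84 − 20·log₁₀(26.3/3.2) = 84 − 18.30 = 65.70 dB.
air handling unit: 82 − 20·log₁₀(12.1/3.2) = 82 − 11.55 = 70.45 dB.
Σ 10^(L/10) = 1.499e+07 → L_total = 10·log₁₀(1.499e+07) = 71.76 dB.

71.8 dB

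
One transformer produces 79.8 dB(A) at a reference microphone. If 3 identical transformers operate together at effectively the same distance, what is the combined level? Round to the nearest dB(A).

With 3 equal, uncorrelated contributions the intensity is 3× that of one unit, giving a rise of 10·log₁₀ 3.
L_total = 79.8 + 10·log₁₀(3) = 79.8 + 4.771 = 84.57 dB(A).

85 dB(A)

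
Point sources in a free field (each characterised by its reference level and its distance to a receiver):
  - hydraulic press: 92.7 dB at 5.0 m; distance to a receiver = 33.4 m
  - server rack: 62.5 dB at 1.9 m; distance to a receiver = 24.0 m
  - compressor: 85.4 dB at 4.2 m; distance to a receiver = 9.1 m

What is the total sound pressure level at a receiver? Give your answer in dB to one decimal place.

80.6 dB

Apply inverse-square spreading to bring every level to the receiver, then sum 10^(L/10).
hydraulic press: 92.7 − 20·log₁₀(33.4/5.0) = 92.7 − 16.50 = 76.20 dB.
server rack: 62.5 − 20·log₁₀(24.0/1.9) = 62.5 − 22.03 = 40.47 dB.
compressor: 85.4 − 20·log₁₀(9.1/4.2) = 85.4 − 6.72 = 78.68 dB.
Σ 10^(L/10) = 1.156e+08 → L_total = 10·log₁₀(1.156e+08) = 80.63 dB.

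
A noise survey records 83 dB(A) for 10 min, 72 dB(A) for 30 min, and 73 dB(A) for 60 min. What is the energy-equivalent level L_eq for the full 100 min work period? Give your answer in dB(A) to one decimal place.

L_eq = 10·log₁₀[(1/T)·Σ tᵢ·10^(Lᵢ/10)] with T = 100 min.
Σ tᵢ·10^(Lᵢ/10) = 10·10^(83/10) + 30·10^(72/10) + 60·10^(73/10) = 3.668e+09.
L_eq = 10·log₁₀(3.668e+09/100) = 75.64 dB(A).

75.6 dB(A)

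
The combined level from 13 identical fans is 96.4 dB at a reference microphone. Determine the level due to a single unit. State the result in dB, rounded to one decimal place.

Dividing the total intensity by 13 lowers the level by 10·log₁₀ 13 = 11.139 dB: L₁ = 96.4 − 11.139.

85.3 dB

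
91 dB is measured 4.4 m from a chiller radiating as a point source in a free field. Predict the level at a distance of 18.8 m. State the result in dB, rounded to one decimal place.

78.4 dB

Spherical spreading from a point source gives a 20·log₁₀(r₂/r₁) drop.
L₂ = 91 − 20·log₁₀(18.8/4.4) = 91 − 12.614 = 78.39 dB.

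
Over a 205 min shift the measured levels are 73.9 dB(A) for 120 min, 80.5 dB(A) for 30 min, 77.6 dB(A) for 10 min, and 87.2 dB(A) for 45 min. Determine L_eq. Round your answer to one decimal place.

81.7 dB(A)

Weight each interval's intensity by its duration and average over T = 205 min:
Σ tᵢ·10^(Lᵢ/10) = 120·10^(73.9/10) + 30·10^(80.5/10) + 10·10^(77.6/10) + 45·10^(87.2/10) = 3.050e+10.
L_eq = 10·log₁₀(3.050e+10/205) = 81.73 dB(A).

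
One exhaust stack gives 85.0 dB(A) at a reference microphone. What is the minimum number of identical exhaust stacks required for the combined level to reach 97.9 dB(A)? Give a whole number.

20

The shortfall is 97.9 − 85.0 = 12.9 dB, and N units add 10·log₁₀ N, so need 10·log₁₀ N ≥ 12.9.
N ≥ 10^(12.9/10) = 19.498, so N = 20.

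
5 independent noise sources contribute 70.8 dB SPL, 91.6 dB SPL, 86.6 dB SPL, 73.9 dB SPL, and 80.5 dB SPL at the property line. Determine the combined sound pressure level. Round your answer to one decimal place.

93.1 dB SPL

For uncorrelated sources the intensities add, so convert each level to linear form, sum, and take 10·log₁₀ of the total.
Σ 10^(L/10) = 10^(70.8/10) + 10^(91.6/10) + 10^(86.6/10) + 10^(73.9/10) + 10^(80.5/10) = 2.051e+09.
L_total = 10·log₁₀(2.051e+09) = 93.12 dB SPL.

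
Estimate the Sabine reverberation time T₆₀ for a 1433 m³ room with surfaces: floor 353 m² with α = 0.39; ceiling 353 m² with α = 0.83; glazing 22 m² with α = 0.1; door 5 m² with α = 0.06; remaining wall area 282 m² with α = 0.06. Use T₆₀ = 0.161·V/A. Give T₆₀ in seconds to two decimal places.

A = Σ Sᵢαᵢ = 353·0.39 + 353·0.83 + 22·0.1 + 5·0.06 + 282·0.06 = 450.08 m².
T₆₀ = 0.161·V/A = 0.161·1433/450.08 = 0.513 s.

0.51 s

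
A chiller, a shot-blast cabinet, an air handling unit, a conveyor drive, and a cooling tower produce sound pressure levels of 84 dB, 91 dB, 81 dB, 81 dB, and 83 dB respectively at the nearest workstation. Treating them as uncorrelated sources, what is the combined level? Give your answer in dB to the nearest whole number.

93 dB

For uncorrelated sources the intensities add, so convert each level to linear form, sum, and take 10·log₁₀ of the total.
Σ 10^(L/10) = 10^(84/10) + 10^(91/10) + 10^(81/10) + 10^(81/10) + 10^(83/10) = 1.961e+09.
L_total = 10·log₁₀(1.961e+09) = 92.93 dB.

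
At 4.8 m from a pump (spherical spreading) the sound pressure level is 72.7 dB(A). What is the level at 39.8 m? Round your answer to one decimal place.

54.3 dB(A)

Point-source attenuation: ΔL = 20·log₁₀(r₂/r₁) = 20·log₁₀(39.8/4.8) = 18.373 dB.
L₂ = 72.7 − 20·log₁₀(39.8/4.8) = 72.7 − 18.373 = 54.33 dB(A).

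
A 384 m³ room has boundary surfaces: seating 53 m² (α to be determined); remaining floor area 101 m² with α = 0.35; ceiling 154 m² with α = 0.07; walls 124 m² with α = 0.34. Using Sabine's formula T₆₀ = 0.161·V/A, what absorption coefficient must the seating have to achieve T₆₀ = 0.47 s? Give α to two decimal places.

0.82

From T₆₀ = 0.161·V/A, the target T₆₀ = 0.47 s needs A = 0.161·384/0.47 = 131.54 m².
Absorption from the other surfaces = 101·0.35 + 154·0.07 + 124·0.34 = 88.29 m², so the seating must supply 43.25 m² over 53 m².
α = 43.25/53 = 0.816.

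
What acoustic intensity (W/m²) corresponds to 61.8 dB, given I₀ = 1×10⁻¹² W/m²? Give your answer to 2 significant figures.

I = I₀·10^(L/10) = 10⁻¹² × 10^(61.8/10) = 10^(-5.820).

1.5e-06 W/m²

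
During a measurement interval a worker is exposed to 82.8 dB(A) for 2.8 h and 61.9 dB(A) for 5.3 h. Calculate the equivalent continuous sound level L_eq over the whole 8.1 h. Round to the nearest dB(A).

78 dB(A)

The energy average is taken in the linear domain: L_eq = 10·log₁₀[(Σ tᵢ·10^(Lᵢ/10))/T], T = 8.1 h.
Σ tᵢ·10^(Lᵢ/10) = 2.8·10^(82.8/10) + 5.3·10^(61.9/10) = 5.417e+08.
L_eq = 10·log₁₀(5.417e+08/8.1) = 78.25 dB(A).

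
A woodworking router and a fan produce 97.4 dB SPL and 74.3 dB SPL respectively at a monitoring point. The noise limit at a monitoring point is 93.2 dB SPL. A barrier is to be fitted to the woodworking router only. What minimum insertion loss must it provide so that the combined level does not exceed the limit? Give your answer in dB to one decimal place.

4.3 dB

Everything except the woodworking router sums to 10^(74.3/10) = 2.692e+07 in linear terms, 74.30 dB SPL.
To meet 93.2 dB SPL overall, the treated woodworking router may contribute at most 10^(93.2/10) − 2.692e+07 = 2.062e+09, i.e. 93.14 dB SPL.
So the woodworking router must be reduced from 97.4 to 93.14 dB SPL: IL = 4.26 dB.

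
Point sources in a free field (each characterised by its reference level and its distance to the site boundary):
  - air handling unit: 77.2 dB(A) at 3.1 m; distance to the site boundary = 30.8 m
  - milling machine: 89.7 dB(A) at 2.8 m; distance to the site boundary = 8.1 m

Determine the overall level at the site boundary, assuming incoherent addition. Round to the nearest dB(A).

First find each source's level at the receiver (point-source: −20·log₁₀(r/r_ref)), then combine on an intensity basis.
air handling unit: 77.2 − 20·log₁₀(30.8/3.1) = 77.2 − 19.94 = 57.26 dB(A).
milling machine: 89.7 − 20·log₁₀(8.1/2.8) = 89.7 − 9.23 = 80.47 dB(A).
Σ 10^(L/10) = 1.120e+08 → L_total = 10·log₁₀(1.120e+08) = 80.49 dB(A).

80 dB(A)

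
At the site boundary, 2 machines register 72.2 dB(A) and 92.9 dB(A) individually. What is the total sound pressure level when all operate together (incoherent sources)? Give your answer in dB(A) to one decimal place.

Incoherent sources combine by intensity addition: L_total = 10·log₁₀(Σ 10^(L_i/10)).
Σ 10^(L/10) = 10^(72.2/10) + 10^(92.9/10) = 1.966e+09.
L_total = 10·log₁₀(1.966e+09) = 92.94 dB(A).

92.9 dB(A)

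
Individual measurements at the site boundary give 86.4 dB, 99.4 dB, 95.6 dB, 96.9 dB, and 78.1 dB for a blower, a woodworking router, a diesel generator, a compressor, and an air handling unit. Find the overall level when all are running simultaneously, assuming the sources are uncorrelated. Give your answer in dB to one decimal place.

102.5 dB

Incoherent sources combine by intensity addition: L_total = 10·log₁₀(Σ 10^(L_i/10)).
Σ 10^(L/10) = 10^(86.4/10) + 10^(99.4/10) + 10^(95.6/10) + 10^(96.9/10) + 10^(78.1/10) = 1.774e+10.
L_total = 10·log₁₀(1.774e+10) = 102.49 dB.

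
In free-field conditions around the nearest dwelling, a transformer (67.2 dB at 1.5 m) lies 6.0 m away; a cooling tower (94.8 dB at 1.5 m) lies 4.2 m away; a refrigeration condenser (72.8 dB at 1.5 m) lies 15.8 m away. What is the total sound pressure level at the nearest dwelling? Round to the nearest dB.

Apply inverse-square spreading to bring every level to the receiver, then sum 10^(L/10).
transformer: 67.2 − 20·log₁₀(6.0/1.5) = 67.2 − 12.04 = 55.16 dB.
cooling tower: 94.8 − 20·log₁₀(4.2/1.5) = 94.8 − 8.94 = 85.86 dB.
refrigeration condenser: 72.8 − 20·log₁₀(15.8/1.5) = 72.8 − 20.45 = 52.35 dB.
Σ 10^(L/10) = 3.857e+08 → L_total = 10·log₁₀(3.857e+08) = 85.86 dB.

86 dB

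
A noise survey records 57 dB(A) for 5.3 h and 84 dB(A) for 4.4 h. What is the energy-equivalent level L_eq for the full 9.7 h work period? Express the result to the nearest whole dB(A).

L_eq = 10·log₁₀[(1/T)·Σ tᵢ·10^(Lᵢ/10)] with T = 9.7 h.
Σ tᵢ·10^(Lᵢ/10) = 5.3·10^(57/10) + 4.4·10^(84/10) = 1.108e+09.
L_eq = 10·log₁₀(1.108e+09/9.7) = 80.58 dB(A).

81 dB(A)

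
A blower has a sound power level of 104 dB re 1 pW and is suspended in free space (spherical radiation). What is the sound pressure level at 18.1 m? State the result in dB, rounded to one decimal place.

The power spreads over a sphere of area 4π·r², so L_p = L_w − 10·log₁₀(4π·r²).
4π·r² = 4117 m², 10·log₁₀ of that is 36.146 dB.
L_p = 104 − 36.146 = 67.85 dB.

67.9 dB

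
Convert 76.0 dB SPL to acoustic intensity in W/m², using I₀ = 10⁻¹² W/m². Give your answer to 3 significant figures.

I = I₀·10^(L/10) = 10⁻¹² × 10^(76.0/10) = 10^(-4.400).

3.98e-05 W/m²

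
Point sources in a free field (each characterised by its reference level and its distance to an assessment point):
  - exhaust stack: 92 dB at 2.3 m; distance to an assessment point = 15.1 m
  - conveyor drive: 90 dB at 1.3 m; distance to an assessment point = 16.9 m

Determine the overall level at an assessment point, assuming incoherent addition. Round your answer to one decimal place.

76.3 dB

Apply inverse-square spreading to bring every level to the receiver, then sum 10^(L/10).
exhaust stack: 92 − 20·log₁₀(15.1/2.3) = 92 − 16.34 = 75.66 dB.
conveyor drive: 90 − 20·log₁₀(16.9/1.3) = 90 − 22.28 = 67.72 dB.
Σ 10^(L/10) = 4.269e+07 → L_total = 10·log₁₀(4.269e+07) = 76.30 dB.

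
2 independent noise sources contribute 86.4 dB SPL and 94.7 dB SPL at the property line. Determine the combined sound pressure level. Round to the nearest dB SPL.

95 dB SPL

Incoherent sources combine by intensity addition: L_total = 10·log₁₀(Σ 10^(L_i/10)).
Σ 10^(L/10) = 10^(86.4/10) + 10^(94.7/10) = 3.388e+09.
L_total = 10·log₁₀(3.388e+09) = 95.30 dB SPL.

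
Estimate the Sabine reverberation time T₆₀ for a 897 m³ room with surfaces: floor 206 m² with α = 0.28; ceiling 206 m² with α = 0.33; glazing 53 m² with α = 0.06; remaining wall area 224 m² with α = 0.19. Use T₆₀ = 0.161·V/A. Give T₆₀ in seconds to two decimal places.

Summing Sᵢαᵢ: 206·0.28 + 206·0.33 + 53·0.06 + 224·0.19 = 171.40 m².
T₆₀ = 0.161·V/A = 0.161·897/171.40 = 0.843 s.

0.84 s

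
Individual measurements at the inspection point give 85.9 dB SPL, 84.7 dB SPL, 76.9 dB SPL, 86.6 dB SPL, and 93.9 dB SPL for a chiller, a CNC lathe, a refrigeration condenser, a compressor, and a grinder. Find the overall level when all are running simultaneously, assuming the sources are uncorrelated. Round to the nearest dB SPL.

96 dB SPL

Incoherent sources combine by intensity addition: L_total = 10·log₁₀(Σ 10^(L_i/10)).
Σ 10^(L/10) = 10^(85.9/10) + 10^(84.7/10) + 10^(76.9/10) + 10^(86.6/10) + 10^(93.9/10) = 3.645e+09.
L_total = 10·log₁₀(3.645e+09) = 95.62 dB SPL.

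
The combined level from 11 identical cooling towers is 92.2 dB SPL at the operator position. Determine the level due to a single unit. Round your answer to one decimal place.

For N identical incoherent sources L_total = L₁ + 10·log₁₀ N, so L₁ = 92.2 − 10·log₁₀(11) = 92.2 − 10.414.

81.8 dB SPL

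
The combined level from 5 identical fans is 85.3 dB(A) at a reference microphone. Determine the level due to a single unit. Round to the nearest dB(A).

Dividing the total intensity by 5 lowers the level by 10·log₁₀ 5 = 6.990 dB: L₁ = 85.3 − 6.990.

78 dB(A)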